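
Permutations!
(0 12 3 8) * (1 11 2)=[12, 11, 1, 8, 4, 5, 6, 7, 0, 9, 10, 2, 3]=(0 12 3 8)(1 11 2)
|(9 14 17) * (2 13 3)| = |(2 13 3)(9 14 17)| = 3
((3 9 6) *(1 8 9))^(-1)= (1 3 6 9 8)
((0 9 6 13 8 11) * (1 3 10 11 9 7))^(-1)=(0 11 10 3 1 7)(6 9 8 13)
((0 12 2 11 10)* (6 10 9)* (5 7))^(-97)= (0 12 2 11 9 6 10)(5 7)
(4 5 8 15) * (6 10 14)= (4 5 8 15)(6 10 14)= [0, 1, 2, 3, 5, 8, 10, 7, 15, 9, 14, 11, 12, 13, 6, 4]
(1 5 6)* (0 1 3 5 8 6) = (0 1 8 6 3 5) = [1, 8, 2, 5, 4, 0, 3, 7, 6]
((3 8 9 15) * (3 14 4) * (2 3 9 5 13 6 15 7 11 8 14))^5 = ((2 3 14 4 9 7 11 8 5 13 6 15))^5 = (2 7 6 4 5 3 11 15 9 13 14 8)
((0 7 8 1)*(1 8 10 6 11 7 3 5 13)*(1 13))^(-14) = (13)(0 5)(1 3)(6 7)(10 11)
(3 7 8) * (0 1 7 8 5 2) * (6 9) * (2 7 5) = (0 1 5 7 2)(3 8)(6 9) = [1, 5, 0, 8, 4, 7, 9, 2, 3, 6]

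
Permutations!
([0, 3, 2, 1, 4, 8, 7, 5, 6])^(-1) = [0, 3, 2, 1, 4, 7, 8, 6, 5]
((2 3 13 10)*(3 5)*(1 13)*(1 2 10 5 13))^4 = (13)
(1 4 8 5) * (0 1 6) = [1, 4, 2, 3, 8, 6, 0, 7, 5] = (0 1 4 8 5 6)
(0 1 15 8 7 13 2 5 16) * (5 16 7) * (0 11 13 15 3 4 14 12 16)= [1, 3, 0, 4, 14, 7, 6, 15, 5, 9, 10, 13, 16, 2, 12, 8, 11]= (0 1 3 4 14 12 16 11 13 2)(5 7 15 8)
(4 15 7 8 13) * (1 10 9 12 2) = (1 10 9 12 2)(4 15 7 8 13) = [0, 10, 1, 3, 15, 5, 6, 8, 13, 12, 9, 11, 2, 4, 14, 7]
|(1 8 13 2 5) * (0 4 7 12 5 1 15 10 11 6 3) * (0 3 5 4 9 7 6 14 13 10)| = |(0 9 7 12 4 6 5 15)(1 8 10 11 14 13 2)| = 56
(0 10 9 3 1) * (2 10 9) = (0 9 3 1)(2 10) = [9, 0, 10, 1, 4, 5, 6, 7, 8, 3, 2]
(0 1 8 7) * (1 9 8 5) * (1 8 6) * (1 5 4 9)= (0 1 4 9 6 5 8 7)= [1, 4, 2, 3, 9, 8, 5, 0, 7, 6]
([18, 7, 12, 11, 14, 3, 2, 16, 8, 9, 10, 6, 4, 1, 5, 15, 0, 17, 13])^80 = (0 13 7)(1 16 18)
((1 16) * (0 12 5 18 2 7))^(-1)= ((0 12 5 18 2 7)(1 16))^(-1)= (0 7 2 18 5 12)(1 16)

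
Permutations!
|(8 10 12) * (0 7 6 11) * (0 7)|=3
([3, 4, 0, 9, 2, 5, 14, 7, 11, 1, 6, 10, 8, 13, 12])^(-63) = (0 1)(2 9)(3 4)(6 8)(10 12)(11 14)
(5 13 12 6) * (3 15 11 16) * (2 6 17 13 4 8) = (2 6 5 4 8)(3 15 11 16)(12 17 13) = [0, 1, 6, 15, 8, 4, 5, 7, 2, 9, 10, 16, 17, 12, 14, 11, 3, 13]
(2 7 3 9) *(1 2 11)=(1 2 7 3 9 11)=[0, 2, 7, 9, 4, 5, 6, 3, 8, 11, 10, 1]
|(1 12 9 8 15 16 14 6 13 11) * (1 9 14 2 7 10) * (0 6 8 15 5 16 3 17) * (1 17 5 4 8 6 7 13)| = 8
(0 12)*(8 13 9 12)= [8, 1, 2, 3, 4, 5, 6, 7, 13, 12, 10, 11, 0, 9]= (0 8 13 9 12)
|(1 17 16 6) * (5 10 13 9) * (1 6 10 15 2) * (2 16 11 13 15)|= |(1 17 11 13 9 5 2)(10 15 16)|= 21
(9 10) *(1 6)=(1 6)(9 10)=[0, 6, 2, 3, 4, 5, 1, 7, 8, 10, 9]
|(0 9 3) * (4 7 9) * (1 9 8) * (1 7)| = |(0 4 1 9 3)(7 8)| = 10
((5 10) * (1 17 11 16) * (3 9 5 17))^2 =((1 3 9 5 10 17 11 16))^2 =(1 9 10 11)(3 5 17 16)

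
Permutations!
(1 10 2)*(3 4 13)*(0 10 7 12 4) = (0 10 2 1 7 12 4 13 3) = [10, 7, 1, 0, 13, 5, 6, 12, 8, 9, 2, 11, 4, 3]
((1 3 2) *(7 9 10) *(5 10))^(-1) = ((1 3 2)(5 10 7 9))^(-1) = (1 2 3)(5 9 7 10)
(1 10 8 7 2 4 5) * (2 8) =(1 10 2 4 5)(7 8) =[0, 10, 4, 3, 5, 1, 6, 8, 7, 9, 2]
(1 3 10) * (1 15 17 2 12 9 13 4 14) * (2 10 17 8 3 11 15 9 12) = (1 11 15 8 3 17 10 9 13 4 14) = [0, 11, 2, 17, 14, 5, 6, 7, 3, 13, 9, 15, 12, 4, 1, 8, 16, 10]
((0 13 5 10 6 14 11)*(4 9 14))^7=(0 14 4 10 13 11 9 6 5)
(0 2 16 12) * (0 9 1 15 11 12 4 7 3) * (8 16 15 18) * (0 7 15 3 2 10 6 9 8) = [10, 18, 3, 7, 15, 5, 9, 2, 16, 1, 6, 12, 8, 13, 14, 11, 4, 17, 0] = (0 10 6 9 1 18)(2 3 7)(4 15 11 12 8 16)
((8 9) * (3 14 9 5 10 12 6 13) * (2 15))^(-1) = ((2 15)(3 14 9 8 5 10 12 6 13))^(-1) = (2 15)(3 13 6 12 10 5 8 9 14)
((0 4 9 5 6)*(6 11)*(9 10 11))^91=((0 4 10 11 6)(5 9))^91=(0 4 10 11 6)(5 9)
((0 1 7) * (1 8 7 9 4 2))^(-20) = ((0 8 7)(1 9 4 2))^(-20) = (9)(0 8 7)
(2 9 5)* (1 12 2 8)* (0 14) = (0 14)(1 12 2 9 5 8) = [14, 12, 9, 3, 4, 8, 6, 7, 1, 5, 10, 11, 2, 13, 0]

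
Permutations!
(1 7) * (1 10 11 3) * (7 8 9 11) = (1 8 9 11 3)(7 10) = [0, 8, 2, 1, 4, 5, 6, 10, 9, 11, 7, 3]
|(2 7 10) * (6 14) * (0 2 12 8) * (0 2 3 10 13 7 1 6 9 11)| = |(0 3 10 12 8 2 1 6 14 9 11)(7 13)| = 22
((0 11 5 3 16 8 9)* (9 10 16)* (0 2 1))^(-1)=((0 11 5 3 9 2 1)(8 10 16))^(-1)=(0 1 2 9 3 5 11)(8 16 10)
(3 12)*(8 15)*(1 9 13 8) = (1 9 13 8 15)(3 12) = [0, 9, 2, 12, 4, 5, 6, 7, 15, 13, 10, 11, 3, 8, 14, 1]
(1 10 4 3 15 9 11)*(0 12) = [12, 10, 2, 15, 3, 5, 6, 7, 8, 11, 4, 1, 0, 13, 14, 9] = (0 12)(1 10 4 3 15 9 11)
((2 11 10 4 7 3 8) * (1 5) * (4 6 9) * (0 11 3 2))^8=(0 3 7 9 10)(2 4 6 11 8)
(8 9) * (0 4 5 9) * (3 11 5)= (0 4 3 11 5 9 8)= [4, 1, 2, 11, 3, 9, 6, 7, 0, 8, 10, 5]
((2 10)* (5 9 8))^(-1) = (2 10)(5 8 9)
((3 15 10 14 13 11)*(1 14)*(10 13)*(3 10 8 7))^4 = (1 3 10 7 11 8 13 14 15)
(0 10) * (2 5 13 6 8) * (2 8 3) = (0 10)(2 5 13 6 3) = [10, 1, 5, 2, 4, 13, 3, 7, 8, 9, 0, 11, 12, 6]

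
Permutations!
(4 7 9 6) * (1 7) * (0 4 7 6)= (0 4 1 6 7 9)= [4, 6, 2, 3, 1, 5, 7, 9, 8, 0]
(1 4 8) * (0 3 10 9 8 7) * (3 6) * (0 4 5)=(0 6 3 10 9 8 1 5)(4 7)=[6, 5, 2, 10, 7, 0, 3, 4, 1, 8, 9]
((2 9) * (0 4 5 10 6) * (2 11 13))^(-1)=(0 6 10 5 4)(2 13 11 9)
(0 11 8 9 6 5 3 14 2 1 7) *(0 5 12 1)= [11, 7, 0, 14, 4, 3, 12, 5, 9, 6, 10, 8, 1, 13, 2]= (0 11 8 9 6 12 1 7 5 3 14 2)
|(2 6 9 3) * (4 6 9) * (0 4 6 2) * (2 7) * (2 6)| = |(0 4 7 6 2 9 3)| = 7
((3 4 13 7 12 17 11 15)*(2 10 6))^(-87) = ((2 10 6)(3 4 13 7 12 17 11 15))^(-87) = (3 4 13 7 12 17 11 15)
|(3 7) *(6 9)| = |(3 7)(6 9)| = 2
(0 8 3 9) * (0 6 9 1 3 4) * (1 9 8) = (0 1 3 9 6 8 4) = [1, 3, 2, 9, 0, 5, 8, 7, 4, 6]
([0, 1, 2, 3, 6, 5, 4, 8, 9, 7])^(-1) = [0, 1, 2, 3, 6, 5, 4, 9, 7, 8]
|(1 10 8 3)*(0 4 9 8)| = 7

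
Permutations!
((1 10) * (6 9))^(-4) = ((1 10)(6 9))^(-4) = (10)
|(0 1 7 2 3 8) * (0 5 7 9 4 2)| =9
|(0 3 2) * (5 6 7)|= |(0 3 2)(5 6 7)|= 3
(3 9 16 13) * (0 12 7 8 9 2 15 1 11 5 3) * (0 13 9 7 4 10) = (0 12 4 10)(1 11 5 3 2 15)(7 8)(9 16) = [12, 11, 15, 2, 10, 3, 6, 8, 7, 16, 0, 5, 4, 13, 14, 1, 9]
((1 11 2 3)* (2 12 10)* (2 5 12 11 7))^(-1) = ((1 7 2 3)(5 12 10))^(-1) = (1 3 2 7)(5 10 12)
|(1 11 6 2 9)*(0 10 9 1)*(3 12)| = |(0 10 9)(1 11 6 2)(3 12)| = 12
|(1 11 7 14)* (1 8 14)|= 6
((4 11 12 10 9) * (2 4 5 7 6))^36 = (12)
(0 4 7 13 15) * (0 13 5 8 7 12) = (0 4 12)(5 8 7)(13 15) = [4, 1, 2, 3, 12, 8, 6, 5, 7, 9, 10, 11, 0, 15, 14, 13]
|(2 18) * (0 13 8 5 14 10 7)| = |(0 13 8 5 14 10 7)(2 18)| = 14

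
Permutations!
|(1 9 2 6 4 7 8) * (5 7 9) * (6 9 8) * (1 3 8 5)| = |(2 9)(3 8)(4 5 7 6)| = 4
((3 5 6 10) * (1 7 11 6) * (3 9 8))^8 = ((1 7 11 6 10 9 8 3 5))^8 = (1 5 3 8 9 10 6 11 7)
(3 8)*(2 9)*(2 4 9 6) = (2 6)(3 8)(4 9) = [0, 1, 6, 8, 9, 5, 2, 7, 3, 4]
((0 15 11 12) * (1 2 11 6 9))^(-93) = (0 9 11 15 1 12 6 2)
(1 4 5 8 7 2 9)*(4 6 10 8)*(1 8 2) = (1 6 10 2 9 8 7)(4 5) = [0, 6, 9, 3, 5, 4, 10, 1, 7, 8, 2]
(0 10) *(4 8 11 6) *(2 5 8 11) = (0 10)(2 5 8)(4 11 6) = [10, 1, 5, 3, 11, 8, 4, 7, 2, 9, 0, 6]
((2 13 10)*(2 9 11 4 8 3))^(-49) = (2 3 8 4 11 9 10 13)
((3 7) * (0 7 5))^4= (7)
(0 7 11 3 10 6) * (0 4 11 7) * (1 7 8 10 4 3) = (1 7 8 10 6 3 4 11) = [0, 7, 2, 4, 11, 5, 3, 8, 10, 9, 6, 1]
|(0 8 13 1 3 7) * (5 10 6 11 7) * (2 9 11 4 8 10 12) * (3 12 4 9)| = 24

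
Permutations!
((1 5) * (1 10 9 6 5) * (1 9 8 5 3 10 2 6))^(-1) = (1 9)(2 5 8 10 3 6) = ((1 9)(2 6 3 10 8 5))^(-1)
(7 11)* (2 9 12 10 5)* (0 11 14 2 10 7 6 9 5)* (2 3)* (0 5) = (0 11 6 9 12 7 14 3 2)(5 10) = [11, 1, 0, 2, 4, 10, 9, 14, 8, 12, 5, 6, 7, 13, 3]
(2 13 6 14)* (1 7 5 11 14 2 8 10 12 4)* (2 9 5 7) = (1 2 13 6 9 5 11 14 8 10 12 4) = [0, 2, 13, 3, 1, 11, 9, 7, 10, 5, 12, 14, 4, 6, 8]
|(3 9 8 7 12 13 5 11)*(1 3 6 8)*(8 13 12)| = 12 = |(1 3 9)(5 11 6 13)(7 8)|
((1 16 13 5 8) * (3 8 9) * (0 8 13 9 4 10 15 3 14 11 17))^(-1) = (0 17 11 14 9 16 1 8)(3 15 10 4 5 13) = ((0 8 1 16 9 14 11 17)(3 13 5 4 10 15))^(-1)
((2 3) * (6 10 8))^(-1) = (2 3)(6 8 10)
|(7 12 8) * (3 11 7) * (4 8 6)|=7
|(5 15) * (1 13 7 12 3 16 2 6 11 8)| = |(1 13 7 12 3 16 2 6 11 8)(5 15)| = 10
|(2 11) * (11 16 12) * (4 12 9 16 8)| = 10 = |(2 8 4 12 11)(9 16)|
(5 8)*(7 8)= (5 7 8)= [0, 1, 2, 3, 4, 7, 6, 8, 5]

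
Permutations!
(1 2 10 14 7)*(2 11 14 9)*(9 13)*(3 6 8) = (1 11 14 7)(2 10 13 9)(3 6 8) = [0, 11, 10, 6, 4, 5, 8, 1, 3, 2, 13, 14, 12, 9, 7]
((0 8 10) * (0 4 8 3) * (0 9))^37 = (0 3 9)(4 8 10)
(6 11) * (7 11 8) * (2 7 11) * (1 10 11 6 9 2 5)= [0, 10, 7, 3, 4, 1, 8, 5, 6, 2, 11, 9]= (1 10 11 9 2 7 5)(6 8)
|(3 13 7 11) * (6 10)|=|(3 13 7 11)(6 10)|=4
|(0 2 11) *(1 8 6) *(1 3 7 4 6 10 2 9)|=28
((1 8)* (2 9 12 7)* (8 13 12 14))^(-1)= (1 8 14 9 2 7 12 13)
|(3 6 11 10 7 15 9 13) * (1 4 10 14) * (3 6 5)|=10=|(1 4 10 7 15 9 13 6 11 14)(3 5)|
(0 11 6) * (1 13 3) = [11, 13, 2, 1, 4, 5, 0, 7, 8, 9, 10, 6, 12, 3] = (0 11 6)(1 13 3)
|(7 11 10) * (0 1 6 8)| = |(0 1 6 8)(7 11 10)| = 12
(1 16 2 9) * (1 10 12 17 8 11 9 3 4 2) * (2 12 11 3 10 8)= [0, 16, 10, 4, 12, 5, 6, 7, 3, 8, 11, 9, 17, 13, 14, 15, 1, 2]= (1 16)(2 10 11 9 8 3 4 12 17)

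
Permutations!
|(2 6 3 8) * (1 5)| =4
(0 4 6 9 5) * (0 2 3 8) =(0 4 6 9 5 2 3 8) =[4, 1, 3, 8, 6, 2, 9, 7, 0, 5]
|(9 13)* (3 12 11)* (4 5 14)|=6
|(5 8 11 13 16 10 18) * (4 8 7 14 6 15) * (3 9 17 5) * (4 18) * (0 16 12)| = 72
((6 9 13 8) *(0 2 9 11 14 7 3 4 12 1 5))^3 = (0 13 11 3 1 2 8 14 4 5 9 6 7 12)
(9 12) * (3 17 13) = (3 17 13)(9 12) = [0, 1, 2, 17, 4, 5, 6, 7, 8, 12, 10, 11, 9, 3, 14, 15, 16, 13]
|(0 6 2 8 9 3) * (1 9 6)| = |(0 1 9 3)(2 8 6)| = 12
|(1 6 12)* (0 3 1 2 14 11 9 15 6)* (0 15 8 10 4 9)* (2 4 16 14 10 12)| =20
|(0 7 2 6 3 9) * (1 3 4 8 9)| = |(0 7 2 6 4 8 9)(1 3)| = 14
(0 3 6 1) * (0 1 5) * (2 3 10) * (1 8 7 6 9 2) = [10, 8, 3, 9, 4, 0, 5, 6, 7, 2, 1] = (0 10 1 8 7 6 5)(2 3 9)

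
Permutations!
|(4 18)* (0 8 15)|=|(0 8 15)(4 18)|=6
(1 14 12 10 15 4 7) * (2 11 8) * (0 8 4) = (0 8 2 11 4 7 1 14 12 10 15) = [8, 14, 11, 3, 7, 5, 6, 1, 2, 9, 15, 4, 10, 13, 12, 0]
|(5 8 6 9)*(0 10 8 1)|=7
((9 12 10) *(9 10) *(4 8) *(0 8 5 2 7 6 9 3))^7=((0 8 4 5 2 7 6 9 12 3))^7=(0 9 2 8 12 7 4 3 6 5)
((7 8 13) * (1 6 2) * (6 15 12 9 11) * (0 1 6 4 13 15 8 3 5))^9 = (0 7 11 15)(1 3 4 12)(2 6)(5 13 9 8)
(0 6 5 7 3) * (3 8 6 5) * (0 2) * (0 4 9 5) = (2 4 9 5 7 8 6 3) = [0, 1, 4, 2, 9, 7, 3, 8, 6, 5]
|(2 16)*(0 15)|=|(0 15)(2 16)|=2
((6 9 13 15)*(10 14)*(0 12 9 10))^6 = (0 10 15 9)(6 13 12 14)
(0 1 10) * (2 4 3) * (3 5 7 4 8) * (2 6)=(0 1 10)(2 8 3 6)(4 5 7)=[1, 10, 8, 6, 5, 7, 2, 4, 3, 9, 0]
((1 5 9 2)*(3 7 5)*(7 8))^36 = ((1 3 8 7 5 9 2))^36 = (1 3 8 7 5 9 2)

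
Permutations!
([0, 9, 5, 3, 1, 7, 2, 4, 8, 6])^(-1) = (1 4 7 5 2 6 9)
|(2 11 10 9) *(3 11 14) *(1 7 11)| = |(1 7 11 10 9 2 14 3)| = 8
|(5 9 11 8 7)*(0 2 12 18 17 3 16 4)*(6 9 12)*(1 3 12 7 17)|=|(0 2 6 9 11 8 17 12 18 1 3 16 4)(5 7)|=26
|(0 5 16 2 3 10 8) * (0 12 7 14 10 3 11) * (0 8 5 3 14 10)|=|(0 3 14)(2 11 8 12 7 10 5 16)|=24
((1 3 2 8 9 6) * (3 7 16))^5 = ((1 7 16 3 2 8 9 6))^5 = (1 8 16 6 2 7 9 3)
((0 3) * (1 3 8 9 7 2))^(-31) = (0 2 8 1 9 3 7)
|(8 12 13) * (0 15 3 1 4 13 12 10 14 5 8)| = 12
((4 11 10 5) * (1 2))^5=((1 2)(4 11 10 5))^5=(1 2)(4 11 10 5)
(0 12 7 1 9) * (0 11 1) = (0 12 7)(1 9 11) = [12, 9, 2, 3, 4, 5, 6, 0, 8, 11, 10, 1, 7]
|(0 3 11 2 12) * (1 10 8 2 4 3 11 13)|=10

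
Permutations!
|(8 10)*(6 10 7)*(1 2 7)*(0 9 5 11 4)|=|(0 9 5 11 4)(1 2 7 6 10 8)|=30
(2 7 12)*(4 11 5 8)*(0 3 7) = (0 3 7 12 2)(4 11 5 8) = [3, 1, 0, 7, 11, 8, 6, 12, 4, 9, 10, 5, 2]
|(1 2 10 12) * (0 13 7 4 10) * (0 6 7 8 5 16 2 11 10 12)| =13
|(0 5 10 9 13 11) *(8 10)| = 7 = |(0 5 8 10 9 13 11)|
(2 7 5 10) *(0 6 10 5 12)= (0 6 10 2 7 12)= [6, 1, 7, 3, 4, 5, 10, 12, 8, 9, 2, 11, 0]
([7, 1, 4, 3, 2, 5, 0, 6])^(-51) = (7)(2 4)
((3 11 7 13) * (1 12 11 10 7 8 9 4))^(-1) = (1 4 9 8 11 12)(3 13 7 10)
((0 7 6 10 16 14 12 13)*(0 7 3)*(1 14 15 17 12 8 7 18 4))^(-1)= ((0 3)(1 14 8 7 6 10 16 15 17 12 13 18 4))^(-1)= (0 3)(1 4 18 13 12 17 15 16 10 6 7 8 14)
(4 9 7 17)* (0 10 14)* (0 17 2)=(0 10 14 17 4 9 7 2)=[10, 1, 0, 3, 9, 5, 6, 2, 8, 7, 14, 11, 12, 13, 17, 15, 16, 4]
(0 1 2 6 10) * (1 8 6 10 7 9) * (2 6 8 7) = [7, 6, 10, 3, 4, 5, 2, 9, 8, 1, 0] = (0 7 9 1 6 2 10)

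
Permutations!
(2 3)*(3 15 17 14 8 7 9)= (2 15 17 14 8 7 9 3)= [0, 1, 15, 2, 4, 5, 6, 9, 7, 3, 10, 11, 12, 13, 8, 17, 16, 14]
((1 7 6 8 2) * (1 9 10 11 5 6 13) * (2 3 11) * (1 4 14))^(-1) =((1 7 13 4 14)(2 9 10)(3 11 5 6 8))^(-1) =(1 14 4 13 7)(2 10 9)(3 8 6 5 11)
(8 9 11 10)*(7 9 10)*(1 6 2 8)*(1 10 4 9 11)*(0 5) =[5, 6, 8, 3, 9, 0, 2, 11, 4, 1, 10, 7] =(0 5)(1 6 2 8 4 9)(7 11)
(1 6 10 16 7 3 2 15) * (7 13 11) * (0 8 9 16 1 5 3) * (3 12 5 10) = [8, 6, 15, 2, 4, 12, 3, 0, 9, 16, 1, 7, 5, 11, 14, 10, 13] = (0 8 9 16 13 11 7)(1 6 3 2 15 10)(5 12)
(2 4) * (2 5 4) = (4 5) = [0, 1, 2, 3, 5, 4]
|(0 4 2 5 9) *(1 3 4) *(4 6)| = 8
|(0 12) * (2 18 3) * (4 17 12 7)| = |(0 7 4 17 12)(2 18 3)| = 15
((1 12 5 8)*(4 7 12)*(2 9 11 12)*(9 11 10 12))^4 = ((1 4 7 2 11 9 10 12 5 8))^4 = (1 11 5 7 10)(2 12 4 9 8)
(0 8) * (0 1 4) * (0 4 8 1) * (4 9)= [1, 8, 2, 3, 9, 5, 6, 7, 0, 4]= (0 1 8)(4 9)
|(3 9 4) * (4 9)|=|(9)(3 4)|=2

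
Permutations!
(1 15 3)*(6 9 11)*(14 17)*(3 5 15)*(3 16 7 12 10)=[0, 16, 2, 1, 4, 15, 9, 12, 8, 11, 3, 6, 10, 13, 17, 5, 7, 14]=(1 16 7 12 10 3)(5 15)(6 9 11)(14 17)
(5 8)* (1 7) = [0, 7, 2, 3, 4, 8, 6, 1, 5] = (1 7)(5 8)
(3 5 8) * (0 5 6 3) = [5, 1, 2, 6, 4, 8, 3, 7, 0] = (0 5 8)(3 6)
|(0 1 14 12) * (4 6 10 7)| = 4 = |(0 1 14 12)(4 6 10 7)|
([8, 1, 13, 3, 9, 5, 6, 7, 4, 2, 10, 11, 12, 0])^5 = (0 13 2 9 4 8)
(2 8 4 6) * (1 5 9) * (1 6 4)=(1 5 9 6 2 8)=[0, 5, 8, 3, 4, 9, 2, 7, 1, 6]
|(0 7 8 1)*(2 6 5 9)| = 4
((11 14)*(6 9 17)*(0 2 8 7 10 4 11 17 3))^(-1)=((0 2 8 7 10 4 11 14 17 6 9 3))^(-1)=(0 3 9 6 17 14 11 4 10 7 8 2)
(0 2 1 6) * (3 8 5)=(0 2 1 6)(3 8 5)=[2, 6, 1, 8, 4, 3, 0, 7, 5]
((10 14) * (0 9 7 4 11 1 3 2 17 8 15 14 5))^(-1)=(0 5 10 14 15 8 17 2 3 1 11 4 7 9)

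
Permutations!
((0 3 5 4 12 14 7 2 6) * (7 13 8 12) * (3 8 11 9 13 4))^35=(0 14 2 8 4 6 12 7)(3 5)(9 11 13)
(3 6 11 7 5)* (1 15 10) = [0, 15, 2, 6, 4, 3, 11, 5, 8, 9, 1, 7, 12, 13, 14, 10] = (1 15 10)(3 6 11 7 5)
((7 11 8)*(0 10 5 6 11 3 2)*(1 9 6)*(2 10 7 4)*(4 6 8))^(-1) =(0 2 4 11 6 8 9 1 5 10 3 7)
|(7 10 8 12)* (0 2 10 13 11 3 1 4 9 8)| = 9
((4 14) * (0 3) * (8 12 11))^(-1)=(0 3)(4 14)(8 11 12)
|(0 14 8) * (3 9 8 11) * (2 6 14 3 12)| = |(0 3 9 8)(2 6 14 11 12)| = 20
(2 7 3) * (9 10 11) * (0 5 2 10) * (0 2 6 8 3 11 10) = (0 5 6 8 3)(2 7 11 9) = [5, 1, 7, 0, 4, 6, 8, 11, 3, 2, 10, 9]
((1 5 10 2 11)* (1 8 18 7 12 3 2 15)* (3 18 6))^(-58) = (1 10)(2 8 3 11 6)(5 15)(7 18 12)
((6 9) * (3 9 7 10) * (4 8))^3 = ((3 9 6 7 10)(4 8))^3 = (3 7 9 10 6)(4 8)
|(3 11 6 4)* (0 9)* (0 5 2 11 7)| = |(0 9 5 2 11 6 4 3 7)| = 9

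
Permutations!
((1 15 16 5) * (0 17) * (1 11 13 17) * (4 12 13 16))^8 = ((0 1 15 4 12 13 17)(5 11 16))^8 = (0 1 15 4 12 13 17)(5 16 11)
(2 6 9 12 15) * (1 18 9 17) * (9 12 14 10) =(1 18 12 15 2 6 17)(9 14 10) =[0, 18, 6, 3, 4, 5, 17, 7, 8, 14, 9, 11, 15, 13, 10, 2, 16, 1, 12]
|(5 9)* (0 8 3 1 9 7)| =7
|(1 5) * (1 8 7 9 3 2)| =|(1 5 8 7 9 3 2)| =7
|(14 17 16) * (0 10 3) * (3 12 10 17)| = |(0 17 16 14 3)(10 12)| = 10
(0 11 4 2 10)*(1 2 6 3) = (0 11 4 6 3 1 2 10) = [11, 2, 10, 1, 6, 5, 3, 7, 8, 9, 0, 4]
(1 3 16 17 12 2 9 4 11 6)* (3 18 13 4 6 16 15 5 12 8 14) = (1 18 13 4 11 16 17 8 14 3 15 5 12 2 9 6) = [0, 18, 9, 15, 11, 12, 1, 7, 14, 6, 10, 16, 2, 4, 3, 5, 17, 8, 13]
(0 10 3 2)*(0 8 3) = (0 10)(2 8 3) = [10, 1, 8, 2, 4, 5, 6, 7, 3, 9, 0]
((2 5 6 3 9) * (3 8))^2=((2 5 6 8 3 9))^2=(2 6 3)(5 8 9)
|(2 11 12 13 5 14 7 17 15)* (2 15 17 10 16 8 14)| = 5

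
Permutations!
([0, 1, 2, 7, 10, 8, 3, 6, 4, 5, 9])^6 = [0, 1, 2, 3, 10, 8, 6, 7, 4, 5, 9]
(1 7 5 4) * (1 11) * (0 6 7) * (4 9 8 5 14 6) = (0 4 11 1)(5 9 8)(6 7 14) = [4, 0, 2, 3, 11, 9, 7, 14, 5, 8, 10, 1, 12, 13, 6]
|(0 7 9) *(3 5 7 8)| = 6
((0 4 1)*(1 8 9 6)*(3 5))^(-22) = ((0 4 8 9 6 1)(3 5))^(-22) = (0 8 6)(1 4 9)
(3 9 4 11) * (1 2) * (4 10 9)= (1 2)(3 4 11)(9 10)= [0, 2, 1, 4, 11, 5, 6, 7, 8, 10, 9, 3]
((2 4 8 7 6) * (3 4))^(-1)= ((2 3 4 8 7 6))^(-1)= (2 6 7 8 4 3)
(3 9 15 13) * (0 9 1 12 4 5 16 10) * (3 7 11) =(0 9 15 13 7 11 3 1 12 4 5 16 10) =[9, 12, 2, 1, 5, 16, 6, 11, 8, 15, 0, 3, 4, 7, 14, 13, 10]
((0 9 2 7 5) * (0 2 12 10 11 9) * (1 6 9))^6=((1 6 9 12 10 11)(2 7 5))^6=(12)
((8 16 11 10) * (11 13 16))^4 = (16)(8 11 10)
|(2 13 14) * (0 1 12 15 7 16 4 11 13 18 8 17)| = |(0 1 12 15 7 16 4 11 13 14 2 18 8 17)| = 14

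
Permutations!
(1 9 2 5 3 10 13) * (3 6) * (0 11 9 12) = [11, 12, 5, 10, 4, 6, 3, 7, 8, 2, 13, 9, 0, 1] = (0 11 9 2 5 6 3 10 13 1 12)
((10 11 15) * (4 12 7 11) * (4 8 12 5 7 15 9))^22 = ((4 5 7 11 9)(8 12 15 10))^22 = (4 7 9 5 11)(8 15)(10 12)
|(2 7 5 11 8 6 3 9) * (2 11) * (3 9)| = |(2 7 5)(6 9 11 8)| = 12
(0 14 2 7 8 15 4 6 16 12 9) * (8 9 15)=(0 14 2 7 9)(4 6 16 12 15)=[14, 1, 7, 3, 6, 5, 16, 9, 8, 0, 10, 11, 15, 13, 2, 4, 12]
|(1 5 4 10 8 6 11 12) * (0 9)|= |(0 9)(1 5 4 10 8 6 11 12)|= 8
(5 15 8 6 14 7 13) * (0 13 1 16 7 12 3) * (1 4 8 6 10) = (0 13 5 15 6 14 12 3)(1 16 7 4 8 10) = [13, 16, 2, 0, 8, 15, 14, 4, 10, 9, 1, 11, 3, 5, 12, 6, 7]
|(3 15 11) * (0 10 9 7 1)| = 15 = |(0 10 9 7 1)(3 15 11)|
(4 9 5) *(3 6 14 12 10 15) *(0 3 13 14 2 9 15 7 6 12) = (0 3 12 10 7 6 2 9 5 4 15 13 14) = [3, 1, 9, 12, 15, 4, 2, 6, 8, 5, 7, 11, 10, 14, 0, 13]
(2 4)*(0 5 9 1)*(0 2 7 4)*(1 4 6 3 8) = (0 5 9 4 7 6 3 8 1 2) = [5, 2, 0, 8, 7, 9, 3, 6, 1, 4]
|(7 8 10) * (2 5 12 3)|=|(2 5 12 3)(7 8 10)|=12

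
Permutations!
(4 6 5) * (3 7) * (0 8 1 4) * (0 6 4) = (0 8 1)(3 7)(5 6) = [8, 0, 2, 7, 4, 6, 5, 3, 1]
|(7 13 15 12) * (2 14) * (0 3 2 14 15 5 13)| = |(0 3 2 15 12 7)(5 13)| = 6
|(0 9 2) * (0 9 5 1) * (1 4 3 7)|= |(0 5 4 3 7 1)(2 9)|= 6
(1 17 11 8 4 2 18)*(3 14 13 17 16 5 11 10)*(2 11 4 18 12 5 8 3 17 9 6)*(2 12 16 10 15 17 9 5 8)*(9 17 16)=[0, 10, 9, 14, 11, 4, 12, 7, 18, 6, 17, 3, 8, 5, 13, 16, 2, 15, 1]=(1 10 17 15 16 2 9 6 12 8 18)(3 14 13 5 4 11)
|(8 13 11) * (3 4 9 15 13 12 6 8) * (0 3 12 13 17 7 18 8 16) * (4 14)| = 15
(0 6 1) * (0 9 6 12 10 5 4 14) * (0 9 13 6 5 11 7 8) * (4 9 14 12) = (14)(0 4 12 10 11 7 8)(1 13 6)(5 9) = [4, 13, 2, 3, 12, 9, 1, 8, 0, 5, 11, 7, 10, 6, 14]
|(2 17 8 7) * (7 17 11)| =|(2 11 7)(8 17)| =6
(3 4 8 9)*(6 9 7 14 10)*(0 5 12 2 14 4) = (0 5 12 2 14 10 6 9 3)(4 8 7) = [5, 1, 14, 0, 8, 12, 9, 4, 7, 3, 6, 11, 2, 13, 10]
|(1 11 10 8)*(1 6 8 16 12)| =10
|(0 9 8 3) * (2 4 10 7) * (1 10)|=|(0 9 8 3)(1 10 7 2 4)|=20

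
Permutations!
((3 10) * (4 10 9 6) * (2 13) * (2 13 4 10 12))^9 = ((13)(2 4 12)(3 9 6 10))^9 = (13)(3 9 6 10)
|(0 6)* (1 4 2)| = 6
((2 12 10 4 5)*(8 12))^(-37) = ((2 8 12 10 4 5))^(-37) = (2 5 4 10 12 8)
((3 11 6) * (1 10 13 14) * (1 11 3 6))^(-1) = (1 11 14 13 10) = ((1 10 13 14 11))^(-1)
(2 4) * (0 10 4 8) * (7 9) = [10, 1, 8, 3, 2, 5, 6, 9, 0, 7, 4] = (0 10 4 2 8)(7 9)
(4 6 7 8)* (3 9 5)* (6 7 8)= (3 9 5)(4 7 6 8)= [0, 1, 2, 9, 7, 3, 8, 6, 4, 5]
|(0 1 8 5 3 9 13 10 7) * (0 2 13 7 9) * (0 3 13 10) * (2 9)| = 10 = |(0 1 8 5 13)(2 10)(7 9)|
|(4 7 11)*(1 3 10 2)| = |(1 3 10 2)(4 7 11)| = 12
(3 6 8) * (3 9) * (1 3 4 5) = (1 3 6 8 9 4 5) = [0, 3, 2, 6, 5, 1, 8, 7, 9, 4]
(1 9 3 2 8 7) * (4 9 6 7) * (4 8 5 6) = (1 4 9 3 2 5 6 7) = [0, 4, 5, 2, 9, 6, 7, 1, 8, 3]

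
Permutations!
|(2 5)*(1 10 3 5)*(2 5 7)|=5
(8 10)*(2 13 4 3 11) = [0, 1, 13, 11, 3, 5, 6, 7, 10, 9, 8, 2, 12, 4] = (2 13 4 3 11)(8 10)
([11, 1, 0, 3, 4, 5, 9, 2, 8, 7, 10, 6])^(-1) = (0 2 7 9 6 11)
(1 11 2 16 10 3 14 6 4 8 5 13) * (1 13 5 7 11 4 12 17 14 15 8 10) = [0, 4, 16, 15, 10, 5, 12, 11, 7, 9, 3, 2, 17, 13, 6, 8, 1, 14] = (1 4 10 3 15 8 7 11 2 16)(6 12 17 14)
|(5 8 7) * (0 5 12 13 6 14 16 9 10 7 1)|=|(0 5 8 1)(6 14 16 9 10 7 12 13)|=8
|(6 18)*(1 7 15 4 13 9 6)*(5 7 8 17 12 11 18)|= 42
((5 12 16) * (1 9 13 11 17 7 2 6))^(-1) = ((1 9 13 11 17 7 2 6)(5 12 16))^(-1) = (1 6 2 7 17 11 13 9)(5 16 12)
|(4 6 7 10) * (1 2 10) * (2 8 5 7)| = |(1 8 5 7)(2 10 4 6)| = 4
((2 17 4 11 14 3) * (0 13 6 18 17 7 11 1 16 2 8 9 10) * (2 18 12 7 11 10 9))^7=(0 13 6 12 7 10)(1 18 4 16 17)(2 14 8 11 3)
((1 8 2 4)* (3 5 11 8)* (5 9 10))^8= ((1 3 9 10 5 11 8 2 4))^8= (1 4 2 8 11 5 10 9 3)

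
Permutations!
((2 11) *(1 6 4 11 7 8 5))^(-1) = (1 5 8 7 2 11 4 6)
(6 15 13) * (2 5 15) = (2 5 15 13 6) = [0, 1, 5, 3, 4, 15, 2, 7, 8, 9, 10, 11, 12, 6, 14, 13]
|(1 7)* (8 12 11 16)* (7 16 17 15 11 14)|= 6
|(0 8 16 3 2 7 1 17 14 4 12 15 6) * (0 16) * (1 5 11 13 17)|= |(0 8)(2 7 5 11 13 17 14 4 12 15 6 16 3)|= 26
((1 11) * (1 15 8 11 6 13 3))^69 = ((1 6 13 3)(8 11 15))^69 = (15)(1 6 13 3)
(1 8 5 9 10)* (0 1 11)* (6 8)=[1, 6, 2, 3, 4, 9, 8, 7, 5, 10, 11, 0]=(0 1 6 8 5 9 10 11)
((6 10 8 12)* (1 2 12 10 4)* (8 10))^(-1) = ((1 2 12 6 4))^(-1) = (1 4 6 12 2)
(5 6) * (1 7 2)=(1 7 2)(5 6)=[0, 7, 1, 3, 4, 6, 5, 2]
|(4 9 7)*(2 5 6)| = |(2 5 6)(4 9 7)| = 3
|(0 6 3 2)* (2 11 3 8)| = 4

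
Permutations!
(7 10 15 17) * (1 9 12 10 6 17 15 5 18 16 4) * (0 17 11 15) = [17, 9, 2, 3, 1, 18, 11, 6, 8, 12, 5, 15, 10, 13, 14, 0, 4, 7, 16] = (0 17 7 6 11 15)(1 9 12 10 5 18 16 4)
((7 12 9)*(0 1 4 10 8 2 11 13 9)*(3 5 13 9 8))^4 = ((0 1 4 10 3 5 13 8 2 11 9 7 12))^4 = (0 3 2 12 10 8 7 4 13 9 1 5 11)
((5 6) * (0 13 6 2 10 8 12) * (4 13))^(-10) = (0 12 8 10 2 5 6 13 4)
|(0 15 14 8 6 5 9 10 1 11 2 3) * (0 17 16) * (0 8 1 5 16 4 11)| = |(0 15 14 1)(2 3 17 4 11)(5 9 10)(6 16 8)| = 60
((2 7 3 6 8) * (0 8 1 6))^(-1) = (0 3 7 2 8)(1 6)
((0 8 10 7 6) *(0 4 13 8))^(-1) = ((4 13 8 10 7 6))^(-1) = (4 6 7 10 8 13)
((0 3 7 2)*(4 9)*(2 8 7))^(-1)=((0 3 2)(4 9)(7 8))^(-1)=(0 2 3)(4 9)(7 8)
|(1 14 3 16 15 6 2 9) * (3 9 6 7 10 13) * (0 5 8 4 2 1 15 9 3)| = 15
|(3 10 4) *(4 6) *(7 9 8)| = 12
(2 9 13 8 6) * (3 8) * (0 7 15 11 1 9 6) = (0 7 15 11 1 9 13 3 8)(2 6) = [7, 9, 6, 8, 4, 5, 2, 15, 0, 13, 10, 1, 12, 3, 14, 11]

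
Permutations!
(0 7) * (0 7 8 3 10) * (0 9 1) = (0 8 3 10 9 1) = [8, 0, 2, 10, 4, 5, 6, 7, 3, 1, 9]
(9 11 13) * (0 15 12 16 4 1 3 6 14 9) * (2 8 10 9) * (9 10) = [15, 3, 8, 6, 1, 5, 14, 7, 9, 11, 10, 13, 16, 0, 2, 12, 4] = (0 15 12 16 4 1 3 6 14 2 8 9 11 13)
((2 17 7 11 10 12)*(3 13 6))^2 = ((2 17 7 11 10 12)(3 13 6))^2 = (2 7 10)(3 6 13)(11 12 17)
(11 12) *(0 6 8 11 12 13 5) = (0 6 8 11 13 5) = [6, 1, 2, 3, 4, 0, 8, 7, 11, 9, 10, 13, 12, 5]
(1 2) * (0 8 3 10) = [8, 2, 1, 10, 4, 5, 6, 7, 3, 9, 0] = (0 8 3 10)(1 2)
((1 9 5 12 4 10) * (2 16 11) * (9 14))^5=((1 14 9 5 12 4 10)(2 16 11))^5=(1 4 5 14 10 12 9)(2 11 16)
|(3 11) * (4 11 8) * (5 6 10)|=12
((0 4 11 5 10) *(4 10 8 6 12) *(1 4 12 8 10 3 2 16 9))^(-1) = (0 10 5 11 4 1 9 16 2 3)(6 8)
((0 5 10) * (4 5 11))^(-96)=((0 11 4 5 10))^(-96)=(0 10 5 4 11)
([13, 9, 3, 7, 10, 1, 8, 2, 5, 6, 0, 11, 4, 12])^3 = [4, 8, 2, 3, 13, 6, 1, 7, 9, 5, 12, 11, 0, 10]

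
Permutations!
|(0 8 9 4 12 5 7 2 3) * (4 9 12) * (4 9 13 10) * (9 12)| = 11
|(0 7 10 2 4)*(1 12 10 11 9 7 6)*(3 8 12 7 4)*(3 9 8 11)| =12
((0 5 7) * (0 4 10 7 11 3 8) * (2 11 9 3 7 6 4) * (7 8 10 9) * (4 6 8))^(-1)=((0 5 7 2 11 4 9 3 10 8))^(-1)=(0 8 10 3 9 4 11 2 7 5)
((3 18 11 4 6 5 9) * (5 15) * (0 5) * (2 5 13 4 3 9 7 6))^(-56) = (3 18 11)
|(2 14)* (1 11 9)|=|(1 11 9)(2 14)|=6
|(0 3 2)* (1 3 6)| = 5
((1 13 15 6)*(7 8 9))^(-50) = (1 15)(6 13)(7 8 9)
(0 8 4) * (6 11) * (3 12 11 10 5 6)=(0 8 4)(3 12 11)(5 6 10)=[8, 1, 2, 12, 0, 6, 10, 7, 4, 9, 5, 3, 11]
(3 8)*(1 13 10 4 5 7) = (1 13 10 4 5 7)(3 8) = [0, 13, 2, 8, 5, 7, 6, 1, 3, 9, 4, 11, 12, 10]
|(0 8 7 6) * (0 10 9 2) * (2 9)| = |(0 8 7 6 10 2)| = 6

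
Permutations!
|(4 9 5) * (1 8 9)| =5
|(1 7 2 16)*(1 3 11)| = |(1 7 2 16 3 11)| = 6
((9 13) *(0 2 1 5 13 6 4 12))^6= (0 6 5)(1 12 9)(2 4 13)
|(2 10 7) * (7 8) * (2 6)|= 5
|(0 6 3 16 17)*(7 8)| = 10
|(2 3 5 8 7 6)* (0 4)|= |(0 4)(2 3 5 8 7 6)|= 6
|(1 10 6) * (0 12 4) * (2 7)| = 6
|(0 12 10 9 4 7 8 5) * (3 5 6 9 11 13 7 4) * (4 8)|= 12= |(0 12 10 11 13 7 4 8 6 9 3 5)|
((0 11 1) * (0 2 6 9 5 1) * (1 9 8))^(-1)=(0 11)(1 8 6 2)(5 9)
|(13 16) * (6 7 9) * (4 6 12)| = |(4 6 7 9 12)(13 16)| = 10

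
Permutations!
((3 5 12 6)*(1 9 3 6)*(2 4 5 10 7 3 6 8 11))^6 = (1 4 8)(2 6 12)(5 11 9)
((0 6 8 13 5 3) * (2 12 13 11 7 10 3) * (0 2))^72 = ((0 6 8 11 7 10 3 2 12 13 5))^72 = (0 3 6 2 8 12 11 13 7 5 10)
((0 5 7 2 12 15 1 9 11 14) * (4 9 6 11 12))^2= (0 7 4 12 1 11)(2 9 15 6 14 5)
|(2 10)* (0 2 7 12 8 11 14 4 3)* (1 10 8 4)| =|(0 2 8 11 14 1 10 7 12 4 3)| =11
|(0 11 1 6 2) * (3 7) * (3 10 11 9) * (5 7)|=|(0 9 3 5 7 10 11 1 6 2)|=10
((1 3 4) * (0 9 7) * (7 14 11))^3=((0 9 14 11 7)(1 3 4))^3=(0 11 9 7 14)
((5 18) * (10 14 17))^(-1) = (5 18)(10 17 14)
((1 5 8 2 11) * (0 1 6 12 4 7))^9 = ((0 1 5 8 2 11 6 12 4 7))^9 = (0 7 4 12 6 11 2 8 5 1)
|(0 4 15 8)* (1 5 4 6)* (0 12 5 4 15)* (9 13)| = 4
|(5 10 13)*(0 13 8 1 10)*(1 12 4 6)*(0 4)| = 9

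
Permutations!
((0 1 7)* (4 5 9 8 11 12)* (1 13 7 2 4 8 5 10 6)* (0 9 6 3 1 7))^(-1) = ((0 13)(1 2 4 10 3)(5 6 7 9)(8 11 12))^(-1) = (0 13)(1 3 10 4 2)(5 9 7 6)(8 12 11)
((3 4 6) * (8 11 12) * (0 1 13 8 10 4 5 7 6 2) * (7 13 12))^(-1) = (0 2 4 10 12 1)(3 6 7 11 8 13 5)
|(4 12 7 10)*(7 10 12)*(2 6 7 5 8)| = 8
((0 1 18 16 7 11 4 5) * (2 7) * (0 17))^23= ((0 1 18 16 2 7 11 4 5 17))^23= (0 16 11 17 18 7 5 1 2 4)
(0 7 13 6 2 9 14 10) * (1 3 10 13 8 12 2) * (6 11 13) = [7, 3, 9, 10, 4, 5, 1, 8, 12, 14, 0, 13, 2, 11, 6] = (0 7 8 12 2 9 14 6 1 3 10)(11 13)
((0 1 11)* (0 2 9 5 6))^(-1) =(0 6 5 9 2 11 1)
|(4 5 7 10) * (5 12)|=|(4 12 5 7 10)|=5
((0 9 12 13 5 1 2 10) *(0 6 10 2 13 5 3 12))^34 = ((0 9)(1 13 3 12 5)(6 10))^34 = (1 5 12 3 13)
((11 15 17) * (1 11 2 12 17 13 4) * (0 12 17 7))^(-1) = ((0 12 7)(1 11 15 13 4)(2 17))^(-1) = (0 7 12)(1 4 13 15 11)(2 17)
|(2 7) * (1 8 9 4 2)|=|(1 8 9 4 2 7)|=6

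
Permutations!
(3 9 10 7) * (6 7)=(3 9 10 6 7)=[0, 1, 2, 9, 4, 5, 7, 3, 8, 10, 6]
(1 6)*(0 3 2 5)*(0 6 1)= [3, 1, 5, 2, 4, 6, 0]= (0 3 2 5 6)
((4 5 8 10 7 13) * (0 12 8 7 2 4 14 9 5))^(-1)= ((0 12 8 10 2 4)(5 7 13 14 9))^(-1)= (0 4 2 10 8 12)(5 9 14 13 7)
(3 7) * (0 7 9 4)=[7, 1, 2, 9, 0, 5, 6, 3, 8, 4]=(0 7 3 9 4)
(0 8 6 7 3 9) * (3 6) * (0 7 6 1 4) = (0 8 3 9 7 1 4) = [8, 4, 2, 9, 0, 5, 6, 1, 3, 7]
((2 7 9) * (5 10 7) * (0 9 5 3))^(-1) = ((0 9 2 3)(5 10 7))^(-1) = (0 3 2 9)(5 7 10)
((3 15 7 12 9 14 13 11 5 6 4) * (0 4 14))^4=((0 4 3 15 7 12 9)(5 6 14 13 11))^4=(0 7 4 12 3 9 15)(5 11 13 14 6)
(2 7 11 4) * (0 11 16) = (0 11 4 2 7 16) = [11, 1, 7, 3, 2, 5, 6, 16, 8, 9, 10, 4, 12, 13, 14, 15, 0]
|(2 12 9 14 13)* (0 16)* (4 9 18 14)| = 10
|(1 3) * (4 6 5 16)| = |(1 3)(4 6 5 16)| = 4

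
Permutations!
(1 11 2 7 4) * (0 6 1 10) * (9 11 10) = (0 6 1 10)(2 7 4 9 11) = [6, 10, 7, 3, 9, 5, 1, 4, 8, 11, 0, 2]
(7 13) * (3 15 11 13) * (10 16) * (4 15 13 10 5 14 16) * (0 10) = (0 10 4 15 11)(3 13 7)(5 14 16) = [10, 1, 2, 13, 15, 14, 6, 3, 8, 9, 4, 0, 12, 7, 16, 11, 5]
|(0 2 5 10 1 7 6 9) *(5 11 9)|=20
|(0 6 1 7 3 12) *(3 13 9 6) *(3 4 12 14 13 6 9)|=|(0 4 12)(1 7 6)(3 14 13)|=3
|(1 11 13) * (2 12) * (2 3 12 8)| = |(1 11 13)(2 8)(3 12)| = 6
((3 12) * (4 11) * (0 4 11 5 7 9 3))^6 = (0 12 3 9 7 5 4)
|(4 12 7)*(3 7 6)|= |(3 7 4 12 6)|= 5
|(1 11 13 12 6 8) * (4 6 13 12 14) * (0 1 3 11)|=|(0 1)(3 11 12 13 14 4 6 8)|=8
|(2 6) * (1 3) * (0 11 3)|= 4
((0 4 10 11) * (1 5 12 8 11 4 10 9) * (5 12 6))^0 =(12)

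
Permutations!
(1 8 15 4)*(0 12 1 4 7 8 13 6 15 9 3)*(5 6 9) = [12, 13, 2, 0, 4, 6, 15, 8, 5, 3, 10, 11, 1, 9, 14, 7] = (0 12 1 13 9 3)(5 6 15 7 8)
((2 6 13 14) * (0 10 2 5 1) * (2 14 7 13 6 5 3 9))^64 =(14)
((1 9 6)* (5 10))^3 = (5 10)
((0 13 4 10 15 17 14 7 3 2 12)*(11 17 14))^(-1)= (0 12 2 3 7 14 15 10 4 13)(11 17)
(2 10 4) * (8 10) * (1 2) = (1 2 8 10 4) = [0, 2, 8, 3, 1, 5, 6, 7, 10, 9, 4]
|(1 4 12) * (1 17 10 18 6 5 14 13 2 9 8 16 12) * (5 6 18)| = |(18)(1 4)(2 9 8 16 12 17 10 5 14 13)| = 10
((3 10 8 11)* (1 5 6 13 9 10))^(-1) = (1 3 11 8 10 9 13 6 5)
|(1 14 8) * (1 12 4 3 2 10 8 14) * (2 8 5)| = |(14)(2 10 5)(3 8 12 4)| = 12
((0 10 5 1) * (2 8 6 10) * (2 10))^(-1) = (0 1 5 10)(2 6 8)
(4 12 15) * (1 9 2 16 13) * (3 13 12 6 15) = (1 9 2 16 12 3 13)(4 6 15) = [0, 9, 16, 13, 6, 5, 15, 7, 8, 2, 10, 11, 3, 1, 14, 4, 12]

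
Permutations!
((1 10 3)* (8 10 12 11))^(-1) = ((1 12 11 8 10 3))^(-1) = (1 3 10 8 11 12)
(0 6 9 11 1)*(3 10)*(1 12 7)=(0 6 9 11 12 7 1)(3 10)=[6, 0, 2, 10, 4, 5, 9, 1, 8, 11, 3, 12, 7]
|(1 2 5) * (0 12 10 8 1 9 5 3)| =14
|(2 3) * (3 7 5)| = |(2 7 5 3)| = 4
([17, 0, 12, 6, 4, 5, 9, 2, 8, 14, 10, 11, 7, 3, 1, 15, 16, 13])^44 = [6, 3, 7, 1, 4, 5, 0, 12, 8, 17, 10, 11, 2, 14, 13, 15, 16, 9]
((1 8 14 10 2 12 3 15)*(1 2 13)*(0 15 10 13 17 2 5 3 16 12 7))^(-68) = ((0 15 5 3 10 17 2 7)(1 8 14 13)(12 16))^(-68) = (0 10)(2 5)(3 7)(15 17)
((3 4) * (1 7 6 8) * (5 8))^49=(1 8 5 6 7)(3 4)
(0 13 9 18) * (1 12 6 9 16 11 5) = (0 13 16 11 5 1 12 6 9 18) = [13, 12, 2, 3, 4, 1, 9, 7, 8, 18, 10, 5, 6, 16, 14, 15, 11, 17, 0]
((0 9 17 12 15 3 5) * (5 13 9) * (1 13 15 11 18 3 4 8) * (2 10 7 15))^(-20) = ((0 5)(1 13 9 17 12 11 18 3 2 10 7 15 4 8))^(-20) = (1 2 9 7 12 4 18)(3 13 10 17 15 11 8)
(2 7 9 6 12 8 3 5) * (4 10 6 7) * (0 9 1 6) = [9, 6, 4, 5, 10, 2, 12, 1, 3, 7, 0, 11, 8] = (0 9 7 1 6 12 8 3 5 2 4 10)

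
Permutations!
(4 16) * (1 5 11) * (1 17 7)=(1 5 11 17 7)(4 16)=[0, 5, 2, 3, 16, 11, 6, 1, 8, 9, 10, 17, 12, 13, 14, 15, 4, 7]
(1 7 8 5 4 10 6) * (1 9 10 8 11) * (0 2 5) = (0 2 5 4 8)(1 7 11)(6 9 10) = [2, 7, 5, 3, 8, 4, 9, 11, 0, 10, 6, 1]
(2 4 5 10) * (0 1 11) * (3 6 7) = (0 1 11)(2 4 5 10)(3 6 7) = [1, 11, 4, 6, 5, 10, 7, 3, 8, 9, 2, 0]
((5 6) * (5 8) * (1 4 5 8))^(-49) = (8)(1 6 5 4)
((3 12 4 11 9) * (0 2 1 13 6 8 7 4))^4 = (0 6 11)(1 7 3)(2 8 9)(4 12 13)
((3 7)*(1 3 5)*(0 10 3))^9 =((0 10 3 7 5 1))^9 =(0 7)(1 3)(5 10)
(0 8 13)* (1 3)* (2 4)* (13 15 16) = [8, 3, 4, 1, 2, 5, 6, 7, 15, 9, 10, 11, 12, 0, 14, 16, 13] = (0 8 15 16 13)(1 3)(2 4)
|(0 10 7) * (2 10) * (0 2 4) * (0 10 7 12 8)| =|(0 4 10 12 8)(2 7)| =10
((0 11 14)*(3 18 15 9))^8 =(18)(0 14 11)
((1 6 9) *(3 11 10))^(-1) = (1 9 6)(3 10 11)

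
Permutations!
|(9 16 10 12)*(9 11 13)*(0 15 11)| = |(0 15 11 13 9 16 10 12)| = 8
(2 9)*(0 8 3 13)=[8, 1, 9, 13, 4, 5, 6, 7, 3, 2, 10, 11, 12, 0]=(0 8 3 13)(2 9)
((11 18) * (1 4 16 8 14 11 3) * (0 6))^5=(0 6)(1 11 16 3 14 4 18 8)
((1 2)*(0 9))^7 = ((0 9)(1 2))^7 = (0 9)(1 2)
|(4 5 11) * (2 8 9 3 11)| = |(2 8 9 3 11 4 5)| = 7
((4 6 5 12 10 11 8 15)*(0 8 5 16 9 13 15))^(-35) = ((0 8)(4 6 16 9 13 15)(5 12 10 11))^(-35) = (0 8)(4 6 16 9 13 15)(5 12 10 11)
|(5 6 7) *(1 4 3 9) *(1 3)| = |(1 4)(3 9)(5 6 7)| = 6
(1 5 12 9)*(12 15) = (1 5 15 12 9) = [0, 5, 2, 3, 4, 15, 6, 7, 8, 1, 10, 11, 9, 13, 14, 12]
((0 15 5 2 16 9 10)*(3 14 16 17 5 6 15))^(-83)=(0 3 14 16 9 10)(2 17 5)(6 15)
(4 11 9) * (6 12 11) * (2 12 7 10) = [0, 1, 12, 3, 6, 5, 7, 10, 8, 4, 2, 9, 11] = (2 12 11 9 4 6 7 10)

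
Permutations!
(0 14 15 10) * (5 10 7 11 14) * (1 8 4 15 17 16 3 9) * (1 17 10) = (0 5 1 8 4 15 7 11 14 10)(3 9 17 16) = [5, 8, 2, 9, 15, 1, 6, 11, 4, 17, 0, 14, 12, 13, 10, 7, 3, 16]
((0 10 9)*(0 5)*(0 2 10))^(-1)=(2 5 9 10)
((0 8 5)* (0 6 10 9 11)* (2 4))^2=((0 8 5 6 10 9 11)(2 4))^2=(0 5 10 11 8 6 9)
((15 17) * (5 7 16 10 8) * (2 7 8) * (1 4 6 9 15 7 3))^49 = (1 17 3 15 2 9 10 6 16 4 7)(5 8)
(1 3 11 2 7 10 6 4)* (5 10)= [0, 3, 7, 11, 1, 10, 4, 5, 8, 9, 6, 2]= (1 3 11 2 7 5 10 6 4)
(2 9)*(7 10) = (2 9)(7 10) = [0, 1, 9, 3, 4, 5, 6, 10, 8, 2, 7]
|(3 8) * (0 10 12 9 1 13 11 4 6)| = 18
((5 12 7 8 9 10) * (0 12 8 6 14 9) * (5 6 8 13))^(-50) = (0 7)(6 9)(8 12)(10 14)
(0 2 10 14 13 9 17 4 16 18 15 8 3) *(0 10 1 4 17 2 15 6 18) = (0 15 8 3 10 14 13 9 2 1 4 16)(6 18) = [15, 4, 1, 10, 16, 5, 18, 7, 3, 2, 14, 11, 12, 9, 13, 8, 0, 17, 6]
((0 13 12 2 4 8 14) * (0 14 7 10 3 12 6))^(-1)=((14)(0 13 6)(2 4 8 7 10 3 12))^(-1)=(14)(0 6 13)(2 12 3 10 7 8 4)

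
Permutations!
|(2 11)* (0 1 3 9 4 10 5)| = |(0 1 3 9 4 10 5)(2 11)| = 14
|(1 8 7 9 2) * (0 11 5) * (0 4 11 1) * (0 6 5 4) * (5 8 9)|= 8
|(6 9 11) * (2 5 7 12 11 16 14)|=9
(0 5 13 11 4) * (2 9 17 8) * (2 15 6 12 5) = [2, 1, 9, 3, 0, 13, 12, 7, 15, 17, 10, 4, 5, 11, 14, 6, 16, 8] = (0 2 9 17 8 15 6 12 5 13 11 4)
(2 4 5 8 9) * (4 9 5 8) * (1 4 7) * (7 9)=(1 4 8 5 9 2 7)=[0, 4, 7, 3, 8, 9, 6, 1, 5, 2]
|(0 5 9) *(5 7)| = 4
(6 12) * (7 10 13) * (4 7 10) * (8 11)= (4 7)(6 12)(8 11)(10 13)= [0, 1, 2, 3, 7, 5, 12, 4, 11, 9, 13, 8, 6, 10]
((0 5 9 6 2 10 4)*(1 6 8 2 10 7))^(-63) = (0 6 2 5 10 7 9 4 1 8)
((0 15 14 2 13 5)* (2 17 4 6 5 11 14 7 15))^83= ((0 2 13 11 14 17 4 6 5)(7 15))^83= (0 13 14 4 5 2 11 17 6)(7 15)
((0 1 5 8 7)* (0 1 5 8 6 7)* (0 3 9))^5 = ((0 5 6 7 1 8 3 9))^5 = (0 8 6 9 1 5 3 7)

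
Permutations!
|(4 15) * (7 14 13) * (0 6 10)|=6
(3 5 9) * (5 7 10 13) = [0, 1, 2, 7, 4, 9, 6, 10, 8, 3, 13, 11, 12, 5] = (3 7 10 13 5 9)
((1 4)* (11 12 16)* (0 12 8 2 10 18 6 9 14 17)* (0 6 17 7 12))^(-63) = ((1 4)(2 10 18 17 6 9 14 7 12 16 11 8))^(-63) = (1 4)(2 16 14 17)(6 10 11 7)(8 12 9 18)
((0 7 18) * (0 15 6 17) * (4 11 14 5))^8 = ((0 7 18 15 6 17)(4 11 14 5))^8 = (0 18 6)(7 15 17)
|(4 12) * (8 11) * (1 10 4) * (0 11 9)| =4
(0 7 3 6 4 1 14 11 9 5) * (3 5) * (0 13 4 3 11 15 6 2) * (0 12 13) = [7, 14, 12, 2, 1, 0, 3, 5, 8, 11, 10, 9, 13, 4, 15, 6] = (0 7 5)(1 14 15 6 3 2 12 13 4)(9 11)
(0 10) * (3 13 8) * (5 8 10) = (0 5 8 3 13 10) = [5, 1, 2, 13, 4, 8, 6, 7, 3, 9, 0, 11, 12, 10]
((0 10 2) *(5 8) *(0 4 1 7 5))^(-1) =((0 10 2 4 1 7 5 8))^(-1) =(0 8 5 7 1 4 2 10)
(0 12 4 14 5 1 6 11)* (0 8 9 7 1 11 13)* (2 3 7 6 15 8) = (0 12 4 14 5 11 2 3 7 1 15 8 9 6 13) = [12, 15, 3, 7, 14, 11, 13, 1, 9, 6, 10, 2, 4, 0, 5, 8]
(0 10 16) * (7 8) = (0 10 16)(7 8) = [10, 1, 2, 3, 4, 5, 6, 8, 7, 9, 16, 11, 12, 13, 14, 15, 0]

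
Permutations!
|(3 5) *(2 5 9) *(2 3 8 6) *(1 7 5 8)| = 6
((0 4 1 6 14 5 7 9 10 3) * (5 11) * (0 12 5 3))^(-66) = (0 3)(1 5)(4 12)(6 7)(9 14)(10 11)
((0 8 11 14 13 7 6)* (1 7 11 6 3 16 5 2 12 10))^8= (16)(0 6 8)(11 13 14)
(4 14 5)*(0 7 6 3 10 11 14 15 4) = (0 7 6 3 10 11 14 5)(4 15) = [7, 1, 2, 10, 15, 0, 3, 6, 8, 9, 11, 14, 12, 13, 5, 4]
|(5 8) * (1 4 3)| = 6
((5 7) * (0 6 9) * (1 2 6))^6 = (0 1 2 6 9)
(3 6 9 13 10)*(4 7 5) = (3 6 9 13 10)(4 7 5) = [0, 1, 2, 6, 7, 4, 9, 5, 8, 13, 3, 11, 12, 10]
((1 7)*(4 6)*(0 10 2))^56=(0 2 10)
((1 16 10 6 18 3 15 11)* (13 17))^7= ((1 16 10 6 18 3 15 11)(13 17))^7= (1 11 15 3 18 6 10 16)(13 17)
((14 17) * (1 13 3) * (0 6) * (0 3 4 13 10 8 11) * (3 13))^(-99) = ((0 6 13 4 3 1 10 8 11)(14 17))^(-99) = (14 17)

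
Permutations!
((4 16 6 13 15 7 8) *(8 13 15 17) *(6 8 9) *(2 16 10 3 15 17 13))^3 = ((2 16 8 4 10 3 15 7)(6 17 9))^3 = (17)(2 4 15 16 10 7 8 3)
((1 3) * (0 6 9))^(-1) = ((0 6 9)(1 3))^(-1) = (0 9 6)(1 3)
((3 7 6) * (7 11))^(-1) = ((3 11 7 6))^(-1) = (3 6 7 11)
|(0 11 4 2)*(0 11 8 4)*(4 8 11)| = 2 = |(0 11)(2 4)|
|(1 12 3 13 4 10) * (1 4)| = |(1 12 3 13)(4 10)| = 4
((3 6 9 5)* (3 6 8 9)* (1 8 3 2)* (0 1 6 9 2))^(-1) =(0 6 2 8 1)(5 9)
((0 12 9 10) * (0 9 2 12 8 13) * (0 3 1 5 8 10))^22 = ((0 10 9)(1 5 8 13 3)(2 12))^22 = (0 10 9)(1 8 3 5 13)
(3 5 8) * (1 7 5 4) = [0, 7, 2, 4, 1, 8, 6, 5, 3] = (1 7 5 8 3 4)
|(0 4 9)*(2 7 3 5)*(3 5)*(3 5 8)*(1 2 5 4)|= 8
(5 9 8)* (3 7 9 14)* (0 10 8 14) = [10, 1, 2, 7, 4, 0, 6, 9, 5, 14, 8, 11, 12, 13, 3] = (0 10 8 5)(3 7 9 14)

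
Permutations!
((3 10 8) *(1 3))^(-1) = (1 8 10 3)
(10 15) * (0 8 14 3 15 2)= (0 8 14 3 15 10 2)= [8, 1, 0, 15, 4, 5, 6, 7, 14, 9, 2, 11, 12, 13, 3, 10]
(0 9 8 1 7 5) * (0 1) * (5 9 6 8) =(0 6 8)(1 7 9 5) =[6, 7, 2, 3, 4, 1, 8, 9, 0, 5]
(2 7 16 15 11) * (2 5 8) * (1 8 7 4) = [0, 8, 4, 3, 1, 7, 6, 16, 2, 9, 10, 5, 12, 13, 14, 11, 15] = (1 8 2 4)(5 7 16 15 11)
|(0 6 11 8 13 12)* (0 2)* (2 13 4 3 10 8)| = 4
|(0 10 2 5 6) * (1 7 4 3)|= |(0 10 2 5 6)(1 7 4 3)|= 20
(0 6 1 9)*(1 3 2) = [6, 9, 1, 2, 4, 5, 3, 7, 8, 0] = (0 6 3 2 1 9)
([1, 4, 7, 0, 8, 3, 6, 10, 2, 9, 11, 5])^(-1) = (0 3 5 11 10 7 2 8 4 1)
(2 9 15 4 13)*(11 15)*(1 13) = (1 13 2 9 11 15 4) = [0, 13, 9, 3, 1, 5, 6, 7, 8, 11, 10, 15, 12, 2, 14, 4]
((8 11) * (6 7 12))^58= (6 7 12)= ((6 7 12)(8 11))^58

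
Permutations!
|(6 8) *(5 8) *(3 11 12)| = 3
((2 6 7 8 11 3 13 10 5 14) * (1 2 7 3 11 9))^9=(1 8 14 10 3 2 9 7 5 13 6)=((1 2 6 3 13 10 5 14 7 8 9))^9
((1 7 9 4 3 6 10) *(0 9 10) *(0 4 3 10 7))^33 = (0 10 6 9 1 4 3)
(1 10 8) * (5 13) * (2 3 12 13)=(1 10 8)(2 3 12 13 5)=[0, 10, 3, 12, 4, 2, 6, 7, 1, 9, 8, 11, 13, 5]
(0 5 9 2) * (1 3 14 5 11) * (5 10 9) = (0 11 1 3 14 10 9 2) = [11, 3, 0, 14, 4, 5, 6, 7, 8, 2, 9, 1, 12, 13, 10]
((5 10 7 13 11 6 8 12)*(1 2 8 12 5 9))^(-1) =((1 2 8 5 10 7 13 11 6 12 9))^(-1) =(1 9 12 6 11 13 7 10 5 8 2)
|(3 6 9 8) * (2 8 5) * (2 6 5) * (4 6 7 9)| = |(2 8 3 5 7 9)(4 6)| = 6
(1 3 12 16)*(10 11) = [0, 3, 2, 12, 4, 5, 6, 7, 8, 9, 11, 10, 16, 13, 14, 15, 1] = (1 3 12 16)(10 11)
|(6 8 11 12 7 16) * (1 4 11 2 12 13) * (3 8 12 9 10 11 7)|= |(1 4 7 16 6 12 3 8 2 9 10 11 13)|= 13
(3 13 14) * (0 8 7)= [8, 1, 2, 13, 4, 5, 6, 0, 7, 9, 10, 11, 12, 14, 3]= (0 8 7)(3 13 14)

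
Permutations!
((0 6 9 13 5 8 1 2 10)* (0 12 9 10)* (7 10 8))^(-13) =(0 8 2 6 1)(5 13 9 12 10 7)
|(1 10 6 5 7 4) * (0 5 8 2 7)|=|(0 5)(1 10 6 8 2 7 4)|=14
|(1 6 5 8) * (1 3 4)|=6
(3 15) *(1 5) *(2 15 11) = (1 5)(2 15 3 11) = [0, 5, 15, 11, 4, 1, 6, 7, 8, 9, 10, 2, 12, 13, 14, 3]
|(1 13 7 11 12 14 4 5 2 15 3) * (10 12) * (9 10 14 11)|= 13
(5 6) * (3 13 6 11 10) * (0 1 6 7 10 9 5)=(0 1 6)(3 13 7 10)(5 11 9)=[1, 6, 2, 13, 4, 11, 0, 10, 8, 5, 3, 9, 12, 7]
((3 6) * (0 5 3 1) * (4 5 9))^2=(0 4 3 1 9 5 6)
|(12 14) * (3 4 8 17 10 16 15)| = 14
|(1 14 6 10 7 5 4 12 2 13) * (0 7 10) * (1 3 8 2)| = 8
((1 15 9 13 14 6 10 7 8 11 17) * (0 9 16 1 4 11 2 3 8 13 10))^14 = (1 16 15)(2 8 3)(4 17 11) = ((0 9 10 7 13 14 6)(1 15 16)(2 3 8)(4 11 17))^14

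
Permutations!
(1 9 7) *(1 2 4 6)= (1 9 7 2 4 6)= [0, 9, 4, 3, 6, 5, 1, 2, 8, 7]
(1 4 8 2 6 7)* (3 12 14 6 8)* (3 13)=[0, 4, 8, 12, 13, 5, 7, 1, 2, 9, 10, 11, 14, 3, 6]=(1 4 13 3 12 14 6 7)(2 8)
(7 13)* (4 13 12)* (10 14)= [0, 1, 2, 3, 13, 5, 6, 12, 8, 9, 14, 11, 4, 7, 10]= (4 13 7 12)(10 14)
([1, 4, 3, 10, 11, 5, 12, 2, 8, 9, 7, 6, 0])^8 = (0 4 6)(1 11 12)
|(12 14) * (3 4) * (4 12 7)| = 5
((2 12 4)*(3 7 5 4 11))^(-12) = (2 11 7 4 12 3 5)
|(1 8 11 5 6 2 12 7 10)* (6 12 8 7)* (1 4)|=12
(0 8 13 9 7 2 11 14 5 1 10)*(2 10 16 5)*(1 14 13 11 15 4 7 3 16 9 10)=(0 8 11 13 10)(1 9 3 16 5 14 2 15 4 7)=[8, 9, 15, 16, 7, 14, 6, 1, 11, 3, 0, 13, 12, 10, 2, 4, 5]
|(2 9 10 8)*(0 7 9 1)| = 7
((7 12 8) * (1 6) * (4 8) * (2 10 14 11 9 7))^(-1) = ((1 6)(2 10 14 11 9 7 12 4 8))^(-1) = (1 6)(2 8 4 12 7 9 11 14 10)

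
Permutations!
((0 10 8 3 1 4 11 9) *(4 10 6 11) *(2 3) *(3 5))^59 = (0 9 11 6)(1 3 5 2 8 10)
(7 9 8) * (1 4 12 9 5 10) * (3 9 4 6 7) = (1 6 7 5 10)(3 9 8)(4 12) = [0, 6, 2, 9, 12, 10, 7, 5, 3, 8, 1, 11, 4]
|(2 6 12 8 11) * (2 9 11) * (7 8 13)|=6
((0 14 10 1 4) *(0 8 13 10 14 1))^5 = ((14)(0 1 4 8 13 10))^5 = (14)(0 10 13 8 4 1)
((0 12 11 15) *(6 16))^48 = ((0 12 11 15)(6 16))^48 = (16)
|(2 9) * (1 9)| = 3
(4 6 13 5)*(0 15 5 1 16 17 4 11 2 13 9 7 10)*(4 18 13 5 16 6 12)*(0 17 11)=[15, 6, 5, 3, 12, 0, 9, 10, 8, 7, 17, 2, 4, 1, 14, 16, 11, 18, 13]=(0 15 16 11 2 5)(1 6 9 7 10 17 18 13)(4 12)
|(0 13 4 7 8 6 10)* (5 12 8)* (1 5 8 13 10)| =8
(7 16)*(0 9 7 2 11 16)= (0 9 7)(2 11 16)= [9, 1, 11, 3, 4, 5, 6, 0, 8, 7, 10, 16, 12, 13, 14, 15, 2]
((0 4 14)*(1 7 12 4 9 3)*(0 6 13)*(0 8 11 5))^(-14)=(0 5 11 8 13 6 14 4 12 7 1 3 9)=((0 9 3 1 7 12 4 14 6 13 8 11 5))^(-14)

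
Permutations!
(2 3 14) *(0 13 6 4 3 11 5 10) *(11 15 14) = (0 13 6 4 3 11 5 10)(2 15 14) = [13, 1, 15, 11, 3, 10, 4, 7, 8, 9, 0, 5, 12, 6, 2, 14]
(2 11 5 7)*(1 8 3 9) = (1 8 3 9)(2 11 5 7) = [0, 8, 11, 9, 4, 7, 6, 2, 3, 1, 10, 5]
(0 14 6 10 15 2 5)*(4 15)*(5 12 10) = (0 14 6 5)(2 12 10 4 15) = [14, 1, 12, 3, 15, 0, 5, 7, 8, 9, 4, 11, 10, 13, 6, 2]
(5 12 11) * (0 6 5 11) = (0 6 5 12) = [6, 1, 2, 3, 4, 12, 5, 7, 8, 9, 10, 11, 0]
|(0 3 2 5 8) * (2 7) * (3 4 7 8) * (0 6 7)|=|(0 4)(2 5 3 8 6 7)|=6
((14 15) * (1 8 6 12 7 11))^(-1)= (1 11 7 12 6 8)(14 15)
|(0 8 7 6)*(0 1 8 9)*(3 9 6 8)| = |(0 6 1 3 9)(7 8)| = 10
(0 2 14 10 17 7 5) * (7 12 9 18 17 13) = (0 2 14 10 13 7 5)(9 18 17 12) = [2, 1, 14, 3, 4, 0, 6, 5, 8, 18, 13, 11, 9, 7, 10, 15, 16, 12, 17]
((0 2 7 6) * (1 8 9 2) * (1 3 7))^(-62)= (0 7)(1 9)(2 8)(3 6)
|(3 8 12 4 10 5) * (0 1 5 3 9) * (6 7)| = 20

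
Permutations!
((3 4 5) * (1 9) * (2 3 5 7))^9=(1 9)(2 3 4 7)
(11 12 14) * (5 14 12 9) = [0, 1, 2, 3, 4, 14, 6, 7, 8, 5, 10, 9, 12, 13, 11] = (5 14 11 9)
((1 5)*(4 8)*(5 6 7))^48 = (8)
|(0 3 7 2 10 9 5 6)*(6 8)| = |(0 3 7 2 10 9 5 8 6)| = 9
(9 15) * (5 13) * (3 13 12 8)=(3 13 5 12 8)(9 15)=[0, 1, 2, 13, 4, 12, 6, 7, 3, 15, 10, 11, 8, 5, 14, 9]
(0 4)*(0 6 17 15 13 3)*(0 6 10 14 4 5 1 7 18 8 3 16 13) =(0 5 1 7 18 8 3 6 17 15)(4 10 14)(13 16) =[5, 7, 2, 6, 10, 1, 17, 18, 3, 9, 14, 11, 12, 16, 4, 0, 13, 15, 8]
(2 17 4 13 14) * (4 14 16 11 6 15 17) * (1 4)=(1 4 13 16 11 6 15 17 14 2)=[0, 4, 1, 3, 13, 5, 15, 7, 8, 9, 10, 6, 12, 16, 2, 17, 11, 14]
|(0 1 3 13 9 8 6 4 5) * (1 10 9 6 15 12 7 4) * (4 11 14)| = |(0 10 9 8 15 12 7 11 14 4 5)(1 3 13 6)| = 44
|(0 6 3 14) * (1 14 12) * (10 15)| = |(0 6 3 12 1 14)(10 15)| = 6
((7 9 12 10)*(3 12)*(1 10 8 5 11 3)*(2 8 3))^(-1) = (1 9 7 10)(2 11 5 8)(3 12)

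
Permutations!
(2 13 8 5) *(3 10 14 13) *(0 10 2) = (0 10 14 13 8 5)(2 3) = [10, 1, 3, 2, 4, 0, 6, 7, 5, 9, 14, 11, 12, 8, 13]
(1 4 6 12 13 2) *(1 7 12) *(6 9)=(1 4 9 6)(2 7 12 13)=[0, 4, 7, 3, 9, 5, 1, 12, 8, 6, 10, 11, 13, 2]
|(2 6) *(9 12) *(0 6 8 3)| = 10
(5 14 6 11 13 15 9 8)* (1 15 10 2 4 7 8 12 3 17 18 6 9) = (1 15)(2 4 7 8 5 14 9 12 3 17 18 6 11 13 10) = [0, 15, 4, 17, 7, 14, 11, 8, 5, 12, 2, 13, 3, 10, 9, 1, 16, 18, 6]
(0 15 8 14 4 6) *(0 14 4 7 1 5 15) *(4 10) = (1 5 15 8 10 4 6 14 7) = [0, 5, 2, 3, 6, 15, 14, 1, 10, 9, 4, 11, 12, 13, 7, 8]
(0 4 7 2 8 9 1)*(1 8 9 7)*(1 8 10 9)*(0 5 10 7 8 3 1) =(0 4 3 1 5 10 9 7 2) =[4, 5, 0, 1, 3, 10, 6, 2, 8, 7, 9]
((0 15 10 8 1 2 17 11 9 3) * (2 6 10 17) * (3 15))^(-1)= ((0 3)(1 6 10 8)(9 15 17 11))^(-1)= (0 3)(1 8 10 6)(9 11 17 15)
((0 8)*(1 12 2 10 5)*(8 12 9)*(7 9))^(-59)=((0 12 2 10 5 1 7 9 8))^(-59)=(0 5 8 10 9 2 7 12 1)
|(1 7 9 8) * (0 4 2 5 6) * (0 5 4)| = 4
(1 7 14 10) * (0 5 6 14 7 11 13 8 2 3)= (0 5 6 14 10 1 11 13 8 2 3)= [5, 11, 3, 0, 4, 6, 14, 7, 2, 9, 1, 13, 12, 8, 10]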